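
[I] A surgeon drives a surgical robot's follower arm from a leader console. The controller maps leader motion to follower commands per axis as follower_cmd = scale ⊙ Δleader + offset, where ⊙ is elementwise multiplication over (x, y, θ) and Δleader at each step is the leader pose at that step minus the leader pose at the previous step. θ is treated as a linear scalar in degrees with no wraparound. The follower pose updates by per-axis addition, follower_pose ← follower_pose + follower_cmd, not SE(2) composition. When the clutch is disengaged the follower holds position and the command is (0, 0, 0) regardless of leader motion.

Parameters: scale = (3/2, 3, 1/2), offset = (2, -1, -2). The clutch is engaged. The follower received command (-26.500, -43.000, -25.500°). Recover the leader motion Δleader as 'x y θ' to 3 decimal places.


-19.000 -14.000 -47.000

axis x: (-26.500 − 2) / (3/2) = -19.000
axis y: (-43.000 − -1) / (3) = -14.000
axis θ: (-25.500 − -2) / (1/2) = -47.000


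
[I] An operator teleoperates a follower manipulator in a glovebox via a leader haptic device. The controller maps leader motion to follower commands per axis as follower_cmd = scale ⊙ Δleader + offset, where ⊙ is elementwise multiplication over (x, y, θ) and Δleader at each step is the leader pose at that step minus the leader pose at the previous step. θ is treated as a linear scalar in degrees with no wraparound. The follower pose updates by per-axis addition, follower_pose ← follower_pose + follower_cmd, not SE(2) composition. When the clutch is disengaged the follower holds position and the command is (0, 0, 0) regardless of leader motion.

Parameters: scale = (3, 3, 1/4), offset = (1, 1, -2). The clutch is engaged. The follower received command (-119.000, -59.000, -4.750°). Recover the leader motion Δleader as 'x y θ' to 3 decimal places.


-40.000 -20.000 -11.000

axis x: (-119.000 − 1) / (3) = -40.000
axis y: (-59.000 − 1) / (3) = -20.000
axis θ: (-4.750 − -2) / (1/4) = -11.000


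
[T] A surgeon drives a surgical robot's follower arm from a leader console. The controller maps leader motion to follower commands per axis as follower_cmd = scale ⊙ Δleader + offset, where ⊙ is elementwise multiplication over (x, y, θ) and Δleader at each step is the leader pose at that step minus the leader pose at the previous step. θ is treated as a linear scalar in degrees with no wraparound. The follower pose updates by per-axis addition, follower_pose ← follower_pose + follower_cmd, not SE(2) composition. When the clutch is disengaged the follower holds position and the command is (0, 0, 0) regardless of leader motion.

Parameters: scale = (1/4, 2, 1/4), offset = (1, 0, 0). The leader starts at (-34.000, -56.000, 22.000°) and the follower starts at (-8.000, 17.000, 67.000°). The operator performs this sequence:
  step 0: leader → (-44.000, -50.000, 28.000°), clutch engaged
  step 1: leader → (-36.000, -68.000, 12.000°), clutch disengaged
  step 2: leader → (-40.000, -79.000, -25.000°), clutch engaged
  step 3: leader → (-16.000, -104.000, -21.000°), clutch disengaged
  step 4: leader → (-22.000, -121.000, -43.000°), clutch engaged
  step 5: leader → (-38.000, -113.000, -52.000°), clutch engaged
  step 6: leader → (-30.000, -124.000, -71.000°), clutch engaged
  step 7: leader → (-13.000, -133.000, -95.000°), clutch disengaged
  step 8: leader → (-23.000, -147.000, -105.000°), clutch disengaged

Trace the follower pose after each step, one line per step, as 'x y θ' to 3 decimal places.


-9.500 29.000 68.500
-9.500 29.000 68.500
-9.500 7.000 59.250
-9.500 7.000 59.250
-10.000 -27.000 53.750
-13.000 -11.000 51.500
-10.000 -33.000 46.750
-10.000 -33.000 46.750
-10.000 -33.000 46.750

step 0: Δleader=(-10.000, 6.000, 6.000°), engaged; cmd=(-1.500, 12.000, 1.500°) → follower=(-9.500, 29.000, 68.500°)
step 1: Δleader=(8.000, -18.000, -16.000°), disengaged; cmd=(0,0,0) → follower holds at (-9.500, 29.000, 68.500°)
step 2: Δleader=(-4.000, -11.000, -37.000°), engaged; cmd=(0.000, -22.000, -9.250°) → follower=(-9.500, 7.000, 59.250°)
step 3: Δleader=(24.000, -25.000, 4.000°), disengaged; cmd=(0,0,0) → follower holds at (-9.500, 7.000, 59.250°)
step 4: Δleader=(-6.000, -17.000, -22.000°), engaged; cmd=(-0.500, -34.000, -5.500°) → follower=(-10.000, -27.000, 53.750°)
step 5: Δleader=(-16.000, 8.000, -9.000°), engaged; cmd=(-3.000, 16.000, -2.250°) → follower=(-13.000, -11.000, 51.500°)
step 6: Δleader=(8.000, -11.000, -19.000°), engaged; cmd=(3.000, -22.000, -4.750°) → follower=(-10.000, -33.000, 46.750°)
step 7: Δleader=(17.000, -9.000, -24.000°), disengaged; cmd=(0,0,0) → follower holds at (-10.000, -33.000, 46.750°)
step 8: Δleader=(-10.000, -14.000, -10.000°), disengaged; cmd=(0,0,0) → follower holds at (-10.000, -33.000, 46.750°)


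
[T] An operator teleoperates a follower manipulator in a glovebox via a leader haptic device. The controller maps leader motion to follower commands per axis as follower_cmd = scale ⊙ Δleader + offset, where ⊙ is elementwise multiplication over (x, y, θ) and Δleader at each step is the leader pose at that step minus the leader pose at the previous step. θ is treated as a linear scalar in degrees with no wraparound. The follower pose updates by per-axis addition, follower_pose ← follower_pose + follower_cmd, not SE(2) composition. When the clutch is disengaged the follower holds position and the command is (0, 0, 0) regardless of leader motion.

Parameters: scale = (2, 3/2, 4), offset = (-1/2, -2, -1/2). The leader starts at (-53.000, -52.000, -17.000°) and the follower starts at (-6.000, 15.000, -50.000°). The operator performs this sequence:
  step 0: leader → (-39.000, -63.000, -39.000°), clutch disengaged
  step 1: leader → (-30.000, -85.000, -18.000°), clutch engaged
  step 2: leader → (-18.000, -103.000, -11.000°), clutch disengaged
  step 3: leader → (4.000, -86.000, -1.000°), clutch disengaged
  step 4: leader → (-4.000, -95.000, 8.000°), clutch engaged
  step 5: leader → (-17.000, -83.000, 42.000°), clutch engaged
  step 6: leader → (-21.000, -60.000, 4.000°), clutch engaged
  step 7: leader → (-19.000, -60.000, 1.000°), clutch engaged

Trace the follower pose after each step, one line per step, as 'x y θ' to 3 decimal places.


step 0: Δleader=(14.000, -11.000, -22.000°), disengaged; cmd=(0,0,0) → follower holds at (-6.000, 15.000, -50.000°)
step 1: Δleader=(9.000, -22.000, 21.000°), engaged; cmd=(17.500, -35.000, 83.500°) → follower=(11.500, -20.000, 33.500°)
step 2: Δleader=(12.000, -18.000, 7.000°), disengaged; cmd=(0,0,0) → follower holds at (11.500, -20.000, 33.500°)
step 3: Δleader=(22.000, 17.000, 10.000°), disengaged; cmd=(0,0,0) → follower holds at (11.500, -20.000, 33.500°)
step 4: Δleader=(-8.000, -9.000, 9.000°), engaged; cmd=(-16.500, -15.500, 35.500°) → follower=(-5.000, -35.500, 69.000°)
step 5: Δleader=(-13.000, 12.000, 34.000°), engaged; cmd=(-26.500, 16.000, 135.500°) → follower=(-31.500, -19.500, 204.500°)
step 6: Δleader=(-4.000, 23.000, -38.000°), engaged; cmd=(-8.500, 32.500, -152.500°) → follower=(-40.000, 13.000, 52.000°)
step 7: Δleader=(2.000, 0.000, -3.000°), engaged; cmd=(3.500, -2.000, -12.500°) → follower=(-36.500, 11.000, 39.500°)

-6.000 15.000 -50.000
11.500 -20.000 33.500
11.500 -20.000 33.500
11.500 -20.000 33.500
-5.000 -35.500 69.000
-31.500 -19.500 204.500
-40.000 13.000 52.000
-36.500 11.000 39.500


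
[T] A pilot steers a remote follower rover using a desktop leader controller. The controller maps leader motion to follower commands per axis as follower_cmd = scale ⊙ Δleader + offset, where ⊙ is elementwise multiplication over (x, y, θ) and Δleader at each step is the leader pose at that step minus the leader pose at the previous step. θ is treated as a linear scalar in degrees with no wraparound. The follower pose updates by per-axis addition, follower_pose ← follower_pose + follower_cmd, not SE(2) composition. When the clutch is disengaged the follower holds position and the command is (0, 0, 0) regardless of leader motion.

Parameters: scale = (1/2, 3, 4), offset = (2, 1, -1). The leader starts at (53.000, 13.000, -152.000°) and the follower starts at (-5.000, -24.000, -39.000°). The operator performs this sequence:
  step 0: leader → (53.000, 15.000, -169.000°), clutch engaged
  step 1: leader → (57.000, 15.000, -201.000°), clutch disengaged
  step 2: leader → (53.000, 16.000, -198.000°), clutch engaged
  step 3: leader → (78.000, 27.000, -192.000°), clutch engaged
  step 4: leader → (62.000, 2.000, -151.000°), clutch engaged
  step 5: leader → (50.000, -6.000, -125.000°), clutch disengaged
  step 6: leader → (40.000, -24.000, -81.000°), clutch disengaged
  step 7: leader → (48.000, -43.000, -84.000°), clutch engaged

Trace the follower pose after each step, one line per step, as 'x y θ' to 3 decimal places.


step 0: Δleader=(0.000, 2.000, -17.000°), engaged; cmd=(2.000, 7.000, -69.000°) → follower=(-3.000, -17.000, -108.000°)
step 1: Δleader=(4.000, 0.000, -32.000°), disengaged; cmd=(0,0,0) → follower holds at (-3.000, -17.000, -108.000°)
step 2: Δleader=(-4.000, 1.000, 3.000°), engaged; cmd=(0.000, 4.000, 11.000°) → follower=(-3.000, -13.000, -97.000°)
step 3: Δleader=(25.000, 11.000, 6.000°), engaged; cmd=(14.500, 34.000, 23.000°) → follower=(11.500, 21.000, -74.000°)
step 4: Δleader=(-16.000, -25.000, 41.000°), engaged; cmd=(-6.000, -74.000, 163.000°) → follower=(5.500, -53.000, 89.000°)
step 5: Δleader=(-12.000, -8.000, 26.000°), disengaged; cmd=(0,0,0) → follower holds at (5.500, -53.000, 89.000°)
step 6: Δleader=(-10.000, -18.000, 44.000°), disengaged; cmd=(0,0,0) → follower holds at (5.500, -53.000, 89.000°)
step 7: Δleader=(8.000, -19.000, -3.000°), engaged; cmd=(6.000, -56.000, -13.000°) → follower=(11.500, -109.000, 76.000°)

-3.000 -17.000 -108.000
-3.000 -17.000 -108.000
-3.000 -13.000 -97.000
11.500 21.000 -74.000
5.500 -53.000 89.000
5.500 -53.000 89.000
5.500 -53.000 89.000
11.500 -109.000 76.000


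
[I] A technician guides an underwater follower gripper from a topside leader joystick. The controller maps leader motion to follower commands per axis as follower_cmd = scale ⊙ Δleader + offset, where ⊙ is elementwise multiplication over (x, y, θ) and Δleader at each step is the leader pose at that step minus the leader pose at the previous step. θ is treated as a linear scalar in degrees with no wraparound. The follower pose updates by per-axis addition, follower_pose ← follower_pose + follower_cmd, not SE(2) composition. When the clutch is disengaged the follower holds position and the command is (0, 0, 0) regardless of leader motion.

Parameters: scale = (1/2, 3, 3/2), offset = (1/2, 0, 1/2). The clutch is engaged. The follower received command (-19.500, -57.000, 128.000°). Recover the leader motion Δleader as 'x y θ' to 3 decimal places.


-40.000 -19.000 85.000

axis x: (-19.500 − 1/2) / (1/2) = -40.000
axis y: (-57.000 − 0) / (3) = -19.000
axis θ: (128.000 − 1/2) / (3/2) = 85.000


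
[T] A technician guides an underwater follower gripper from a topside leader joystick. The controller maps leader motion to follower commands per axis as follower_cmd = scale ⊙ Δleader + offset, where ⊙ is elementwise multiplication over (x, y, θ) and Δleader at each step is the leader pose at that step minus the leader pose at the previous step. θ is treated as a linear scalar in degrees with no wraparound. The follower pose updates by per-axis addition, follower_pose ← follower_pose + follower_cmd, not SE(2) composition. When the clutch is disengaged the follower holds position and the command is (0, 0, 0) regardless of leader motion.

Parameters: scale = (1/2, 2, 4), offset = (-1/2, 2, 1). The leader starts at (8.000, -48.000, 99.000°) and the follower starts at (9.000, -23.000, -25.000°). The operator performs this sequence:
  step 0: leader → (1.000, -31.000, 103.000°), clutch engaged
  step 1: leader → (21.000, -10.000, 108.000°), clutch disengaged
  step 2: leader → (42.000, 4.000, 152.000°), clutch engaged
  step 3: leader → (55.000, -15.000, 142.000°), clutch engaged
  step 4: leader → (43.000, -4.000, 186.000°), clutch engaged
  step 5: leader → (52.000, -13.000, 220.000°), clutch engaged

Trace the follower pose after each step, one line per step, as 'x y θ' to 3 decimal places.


step 0: Δleader=(-7.000, 17.000, 4.000°), engaged; cmd=(-4.000, 36.000, 17.000°) → follower=(5.000, 13.000, -8.000°)
step 1: Δleader=(20.000, 21.000, 5.000°), disengaged; cmd=(0,0,0) → follower holds at (5.000, 13.000, -8.000°)
step 2: Δleader=(21.000, 14.000, 44.000°), engaged; cmd=(10.000, 30.000, 177.000°) → follower=(15.000, 43.000, 169.000°)
step 3: Δleader=(13.000, -19.000, -10.000°), engaged; cmd=(6.000, -36.000, -39.000°) → follower=(21.000, 7.000, 130.000°)
step 4: Δleader=(-12.000, 11.000, 44.000°), engaged; cmd=(-6.500, 24.000, 177.000°) → follower=(14.500, 31.000, 307.000°)
step 5: Δleader=(9.000, -9.000, 34.000°), engaged; cmd=(4.000, -16.000, 137.000°) → follower=(18.500, 15.000, 444.000°)

5.000 13.000 -8.000
5.000 13.000 -8.000
15.000 43.000 169.000
21.000 7.000 130.000
14.500 31.000 307.000
18.500 15.000 444.000


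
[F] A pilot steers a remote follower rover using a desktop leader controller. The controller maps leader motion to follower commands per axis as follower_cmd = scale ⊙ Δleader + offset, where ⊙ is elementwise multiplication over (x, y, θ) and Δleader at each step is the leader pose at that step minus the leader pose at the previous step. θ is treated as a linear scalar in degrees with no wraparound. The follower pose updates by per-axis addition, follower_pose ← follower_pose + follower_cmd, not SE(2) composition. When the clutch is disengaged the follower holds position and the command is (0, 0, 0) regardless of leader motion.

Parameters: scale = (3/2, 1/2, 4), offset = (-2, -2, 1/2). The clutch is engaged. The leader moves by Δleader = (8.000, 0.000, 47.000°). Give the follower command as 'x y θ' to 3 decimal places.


10.000 -2.000 188.500

axis x: 3/2·8.000 + -2 = 10.000
axis y: 1/2·0.000 + -2 = -2.000
axis θ: 4·47.000 + 1/2 = 188.500


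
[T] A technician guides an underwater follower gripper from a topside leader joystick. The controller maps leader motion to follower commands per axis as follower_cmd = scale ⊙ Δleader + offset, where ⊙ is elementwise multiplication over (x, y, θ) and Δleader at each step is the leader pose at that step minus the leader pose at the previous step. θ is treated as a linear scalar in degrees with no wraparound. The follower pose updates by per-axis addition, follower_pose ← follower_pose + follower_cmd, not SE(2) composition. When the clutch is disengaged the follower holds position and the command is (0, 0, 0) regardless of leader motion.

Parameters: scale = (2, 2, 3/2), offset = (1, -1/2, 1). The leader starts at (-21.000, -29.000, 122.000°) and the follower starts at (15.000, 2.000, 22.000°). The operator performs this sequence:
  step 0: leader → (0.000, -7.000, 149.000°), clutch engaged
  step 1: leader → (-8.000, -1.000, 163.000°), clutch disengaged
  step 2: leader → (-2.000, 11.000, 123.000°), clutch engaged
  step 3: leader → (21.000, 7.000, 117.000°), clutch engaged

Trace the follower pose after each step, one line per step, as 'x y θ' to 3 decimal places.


step 0: Δleader=(21.000, 22.000, 27.000°), engaged; cmd=(43.000, 43.500, 41.500°) → follower=(58.000, 45.500, 63.500°)
step 1: Δleader=(-8.000, 6.000, 14.000°), disengaged; cmd=(0,0,0) → follower holds at (58.000, 45.500, 63.500°)
step 2: Δleader=(6.000, 12.000, -40.000°), engaged; cmd=(13.000, 23.500, -59.000°) → follower=(71.000, 69.000, 4.500°)
step 3: Δleader=(23.000, -4.000, -6.000°), engaged; cmd=(47.000, -8.500, -8.000°) → follower=(118.000, 60.500, -3.500°)

58.000 45.500 63.500
58.000 45.500 63.500
71.000 69.000 4.500
118.000 60.500 -3.500


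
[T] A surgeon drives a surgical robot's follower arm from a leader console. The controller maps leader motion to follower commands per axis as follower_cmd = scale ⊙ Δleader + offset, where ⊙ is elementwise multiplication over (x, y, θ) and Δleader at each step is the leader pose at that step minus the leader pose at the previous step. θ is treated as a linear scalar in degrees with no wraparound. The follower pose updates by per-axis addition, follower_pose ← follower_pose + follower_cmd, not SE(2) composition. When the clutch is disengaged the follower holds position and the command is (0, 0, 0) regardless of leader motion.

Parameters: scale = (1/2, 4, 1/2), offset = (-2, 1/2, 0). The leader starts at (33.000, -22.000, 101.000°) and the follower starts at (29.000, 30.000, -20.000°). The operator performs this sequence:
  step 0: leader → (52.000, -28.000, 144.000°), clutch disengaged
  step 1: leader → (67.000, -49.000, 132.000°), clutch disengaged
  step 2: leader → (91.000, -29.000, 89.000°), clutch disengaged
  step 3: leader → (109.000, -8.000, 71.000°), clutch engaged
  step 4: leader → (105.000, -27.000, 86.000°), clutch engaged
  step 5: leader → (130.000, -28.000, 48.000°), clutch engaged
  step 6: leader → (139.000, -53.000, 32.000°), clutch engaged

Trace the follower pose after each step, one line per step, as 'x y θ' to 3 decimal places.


step 0: Δleader=(19.000, -6.000, 43.000°), disengaged; cmd=(0,0,0) → follower holds at (29.000, 30.000, -20.000°)
step 1: Δleader=(15.000, -21.000, -12.000°), disengaged; cmd=(0,0,0) → follower holds at (29.000, 30.000, -20.000°)
step 2: Δleader=(24.000, 20.000, -43.000°), disengaged; cmd=(0,0,0) → follower holds at (29.000, 30.000, -20.000°)
step 3: Δleader=(18.000, 21.000, -18.000°), engaged; cmd=(7.000, 84.500, -9.000°) → follower=(36.000, 114.500, -29.000°)
step 4: Δleader=(-4.000, -19.000, 15.000°), engaged; cmd=(-4.000, -75.500, 7.500°) → follower=(32.000, 39.000, -21.500°)
step 5: Δleader=(25.000, -1.000, -38.000°), engaged; cmd=(10.500, -3.500, -19.000°) → follower=(42.500, 35.500, -40.500°)
step 6: Δleader=(9.000, -25.000, -16.000°), engaged; cmd=(2.500, -99.500, -8.000°) → follower=(45.000, -64.000, -48.500°)

29.000 30.000 -20.000
29.000 30.000 -20.000
29.000 30.000 -20.000
36.000 114.500 -29.000
32.000 39.000 -21.500
42.500 35.500 -40.500
45.000 -64.000 -48.500


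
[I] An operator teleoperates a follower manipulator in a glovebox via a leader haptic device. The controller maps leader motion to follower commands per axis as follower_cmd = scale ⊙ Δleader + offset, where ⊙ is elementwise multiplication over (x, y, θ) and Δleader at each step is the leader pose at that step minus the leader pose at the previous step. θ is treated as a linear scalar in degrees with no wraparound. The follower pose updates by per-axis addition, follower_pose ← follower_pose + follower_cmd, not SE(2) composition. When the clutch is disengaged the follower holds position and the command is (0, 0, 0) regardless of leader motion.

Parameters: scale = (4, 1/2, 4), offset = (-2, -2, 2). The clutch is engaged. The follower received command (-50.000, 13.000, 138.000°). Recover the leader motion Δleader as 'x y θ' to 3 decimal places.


-12.000 30.000 34.000

axis x: (-50.000 − -2) / (4) = -12.000
axis y: (13.000 − -2) / (1/2) = 30.000
axis θ: (138.000 − 2) / (4) = 34.000


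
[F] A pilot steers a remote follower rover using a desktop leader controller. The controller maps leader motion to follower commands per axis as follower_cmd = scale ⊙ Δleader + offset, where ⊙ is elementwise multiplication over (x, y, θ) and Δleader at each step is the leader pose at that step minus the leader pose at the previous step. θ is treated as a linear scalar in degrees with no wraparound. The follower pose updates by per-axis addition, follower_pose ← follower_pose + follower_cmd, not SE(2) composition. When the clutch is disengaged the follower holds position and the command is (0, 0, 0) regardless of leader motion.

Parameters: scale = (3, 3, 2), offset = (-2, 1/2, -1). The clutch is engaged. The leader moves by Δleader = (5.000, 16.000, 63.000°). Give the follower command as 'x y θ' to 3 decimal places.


13.000 48.500 125.000

axis x: 3·5.000 + -2 = 13.000
axis y: 3·16.000 + 1/2 = 48.500
axis θ: 2·63.000 + -1 = 125.000


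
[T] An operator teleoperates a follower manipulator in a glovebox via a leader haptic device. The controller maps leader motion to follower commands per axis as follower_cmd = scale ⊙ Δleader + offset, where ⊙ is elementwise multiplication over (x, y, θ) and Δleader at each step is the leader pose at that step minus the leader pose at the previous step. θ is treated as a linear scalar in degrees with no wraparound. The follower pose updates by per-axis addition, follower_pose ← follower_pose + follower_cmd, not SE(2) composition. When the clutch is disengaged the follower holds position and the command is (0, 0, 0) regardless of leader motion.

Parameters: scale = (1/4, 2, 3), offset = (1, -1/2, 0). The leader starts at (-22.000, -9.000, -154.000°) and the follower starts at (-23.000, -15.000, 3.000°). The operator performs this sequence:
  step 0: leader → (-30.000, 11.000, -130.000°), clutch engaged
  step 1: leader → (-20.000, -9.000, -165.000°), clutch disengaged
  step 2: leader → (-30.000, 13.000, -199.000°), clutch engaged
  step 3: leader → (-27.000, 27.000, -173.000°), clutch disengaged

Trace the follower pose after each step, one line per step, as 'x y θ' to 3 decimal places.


step 0: Δleader=(-8.000, 20.000, 24.000°), engaged; cmd=(-1.000, 39.500, 72.000°) → follower=(-24.000, 24.500, 75.000°)
step 1: Δleader=(10.000, -20.000, -35.000°), disengaged; cmd=(0,0,0) → follower holds at (-24.000, 24.500, 75.000°)
step 2: Δleader=(-10.000, 22.000, -34.000°), engaged; cmd=(-1.500, 43.500, -102.000°) → follower=(-25.500, 68.000, -27.000°)
step 3: Δleader=(3.000, 14.000, 26.000°), disengaged; cmd=(0,0,0) → follower holds at (-25.500, 68.000, -27.000°)

-24.000 24.500 75.000
-24.000 24.500 75.000
-25.500 68.000 -27.000
-25.500 68.000 -27.000


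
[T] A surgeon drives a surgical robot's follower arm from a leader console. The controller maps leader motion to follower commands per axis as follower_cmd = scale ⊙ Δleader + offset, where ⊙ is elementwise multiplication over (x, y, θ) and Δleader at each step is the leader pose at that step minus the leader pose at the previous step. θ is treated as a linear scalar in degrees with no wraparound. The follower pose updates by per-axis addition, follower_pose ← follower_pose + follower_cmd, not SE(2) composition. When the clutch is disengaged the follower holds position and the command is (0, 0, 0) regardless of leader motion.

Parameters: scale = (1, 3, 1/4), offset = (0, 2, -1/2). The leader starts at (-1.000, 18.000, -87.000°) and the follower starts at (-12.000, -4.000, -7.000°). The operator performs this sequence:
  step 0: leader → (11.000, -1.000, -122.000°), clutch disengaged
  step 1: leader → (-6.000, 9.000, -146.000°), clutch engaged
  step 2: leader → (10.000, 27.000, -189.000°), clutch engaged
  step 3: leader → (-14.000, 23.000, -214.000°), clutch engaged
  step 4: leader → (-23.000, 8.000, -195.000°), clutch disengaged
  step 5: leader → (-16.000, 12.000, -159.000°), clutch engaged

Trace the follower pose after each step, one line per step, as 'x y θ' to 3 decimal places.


-12.000 -4.000 -7.000
-29.000 28.000 -13.500
-13.000 84.000 -24.750
-37.000 74.000 -31.500
-37.000 74.000 -31.500
-30.000 88.000 -23.000

step 0: Δleader=(12.000, -19.000, -35.000°), disengaged; cmd=(0,0,0) → follower holds at (-12.000, -4.000, -7.000°)
step 1: Δleader=(-17.000, 10.000, -24.000°), engaged; cmd=(-17.000, 32.000, -6.500°) → follower=(-29.000, 28.000, -13.500°)
step 2: Δleader=(16.000, 18.000, -43.000°), engaged; cmd=(16.000, 56.000, -11.250°) → follower=(-13.000, 84.000, -24.750°)
step 3: Δleader=(-24.000, -4.000, -25.000°), engaged; cmd=(-24.000, -10.000, -6.750°) → follower=(-37.000, 74.000, -31.500°)
step 4: Δleader=(-9.000, -15.000, 19.000°), disengaged; cmd=(0,0,0) → follower holds at (-37.000, 74.000, -31.500°)
step 5: Δleader=(7.000, 4.000, 36.000°), engaged; cmd=(7.000, 14.000, 8.500°) → follower=(-30.000, 88.000, -23.000°)


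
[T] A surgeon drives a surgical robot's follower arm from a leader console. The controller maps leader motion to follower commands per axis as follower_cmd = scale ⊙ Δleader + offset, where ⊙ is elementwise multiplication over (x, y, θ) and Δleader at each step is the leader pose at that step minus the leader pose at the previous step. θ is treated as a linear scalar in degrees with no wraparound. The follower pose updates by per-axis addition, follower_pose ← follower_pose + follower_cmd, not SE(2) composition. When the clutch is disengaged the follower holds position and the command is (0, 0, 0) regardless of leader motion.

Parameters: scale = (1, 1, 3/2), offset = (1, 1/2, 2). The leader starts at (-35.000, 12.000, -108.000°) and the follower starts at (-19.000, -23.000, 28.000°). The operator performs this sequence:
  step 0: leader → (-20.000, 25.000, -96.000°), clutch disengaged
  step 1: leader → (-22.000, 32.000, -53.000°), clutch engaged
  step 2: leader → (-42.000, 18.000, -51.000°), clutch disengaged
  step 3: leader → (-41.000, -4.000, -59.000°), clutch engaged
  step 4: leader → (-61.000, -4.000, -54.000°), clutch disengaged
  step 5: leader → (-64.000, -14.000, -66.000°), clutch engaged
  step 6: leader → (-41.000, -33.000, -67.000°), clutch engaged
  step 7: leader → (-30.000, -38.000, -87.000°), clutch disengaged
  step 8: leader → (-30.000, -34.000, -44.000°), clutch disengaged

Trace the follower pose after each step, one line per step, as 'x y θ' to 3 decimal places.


step 0: Δleader=(15.000, 13.000, 12.000°), disengaged; cmd=(0,0,0) → follower holds at (-19.000, -23.000, 28.000°)
step 1: Δleader=(-2.000, 7.000, 43.000°), engaged; cmd=(-1.000, 7.500, 66.500°) → follower=(-20.000, -15.500, 94.500°)
step 2: Δleader=(-20.000, -14.000, 2.000°), disengaged; cmd=(0,0,0) → follower holds at (-20.000, -15.500, 94.500°)
step 3: Δleader=(1.000, -22.000, -8.000°), engaged; cmd=(2.000, -21.500, -10.000°) → follower=(-18.000, -37.000, 84.500°)
step 4: Δleader=(-20.000, 0.000, 5.000°), disengaged; cmd=(0,0,0) → follower holds at (-18.000, -37.000, 84.500°)
step 5: Δleader=(-3.000, -10.000, -12.000°), engaged; cmd=(-2.000, -9.500, -16.000°) → follower=(-20.000, -46.500, 68.500°)
step 6: Δleader=(23.000, -19.000, -1.000°), engaged; cmd=(24.000, -18.500, 0.500°) → follower=(4.000, -65.000, 69.000°)
step 7: Δleader=(11.000, -5.000, -20.000°), disengaged; cmd=(0,0,0) → follower holds at (4.000, -65.000, 69.000°)
step 8: Δleader=(0.000, 4.000, 43.000°), disengaged; cmd=(0,0,0) → follower holds at (4.000, -65.000, 69.000°)

-19.000 -23.000 28.000
-20.000 -15.500 94.500
-20.000 -15.500 94.500
-18.000 -37.000 84.500
-18.000 -37.000 84.500
-20.000 -46.500 68.500
4.000 -65.000 69.000
4.000 -65.000 69.000
4.000 -65.000 69.000


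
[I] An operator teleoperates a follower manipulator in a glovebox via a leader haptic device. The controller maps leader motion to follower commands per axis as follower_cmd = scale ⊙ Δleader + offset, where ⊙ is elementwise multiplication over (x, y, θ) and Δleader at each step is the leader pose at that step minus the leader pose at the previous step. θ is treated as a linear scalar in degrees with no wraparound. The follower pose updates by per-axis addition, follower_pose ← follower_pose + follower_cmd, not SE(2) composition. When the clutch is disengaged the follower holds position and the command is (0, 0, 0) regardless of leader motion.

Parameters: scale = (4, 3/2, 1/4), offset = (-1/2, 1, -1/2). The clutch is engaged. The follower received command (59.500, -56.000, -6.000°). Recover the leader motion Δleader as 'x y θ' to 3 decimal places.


15.000 -38.000 -22.000

axis x: (59.500 − -1/2) / (4) = 15.000
axis y: (-56.000 − 1) / (3/2) = -38.000
axis θ: (-6.000 − -1/2) / (1/4) = -22.000


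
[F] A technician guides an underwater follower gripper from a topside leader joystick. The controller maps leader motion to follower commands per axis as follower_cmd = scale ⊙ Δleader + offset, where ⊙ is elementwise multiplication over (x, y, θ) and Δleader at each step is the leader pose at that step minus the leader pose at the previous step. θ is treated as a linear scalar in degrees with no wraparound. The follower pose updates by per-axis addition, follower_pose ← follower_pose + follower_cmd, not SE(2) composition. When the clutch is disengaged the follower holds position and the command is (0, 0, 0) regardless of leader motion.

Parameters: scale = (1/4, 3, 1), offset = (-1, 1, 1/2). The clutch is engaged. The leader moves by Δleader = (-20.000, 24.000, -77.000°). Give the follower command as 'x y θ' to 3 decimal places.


-6.000 73.000 -76.500

axis x: 1/4·-20.000 + -1 = -6.000
axis y: 3·24.000 + 1 = 73.000
axis θ: 1·-77.000 + 1/2 = -76.500


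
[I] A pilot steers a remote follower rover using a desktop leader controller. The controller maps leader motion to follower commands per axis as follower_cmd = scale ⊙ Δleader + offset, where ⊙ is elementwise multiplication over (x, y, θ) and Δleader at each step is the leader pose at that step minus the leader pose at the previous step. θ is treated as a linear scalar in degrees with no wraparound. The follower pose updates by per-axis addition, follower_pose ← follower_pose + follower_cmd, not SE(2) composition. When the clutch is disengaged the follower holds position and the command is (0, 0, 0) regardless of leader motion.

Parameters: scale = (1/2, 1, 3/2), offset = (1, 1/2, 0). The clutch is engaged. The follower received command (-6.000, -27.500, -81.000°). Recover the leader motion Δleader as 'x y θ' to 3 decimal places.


axis x: (-6.000 − 1) / (1/2) = -14.000
axis y: (-27.500 − 1/2) / (1) = -28.000
axis θ: (-81.000 − 0) / (3/2) = -54.000

-14.000 -28.000 -54.000


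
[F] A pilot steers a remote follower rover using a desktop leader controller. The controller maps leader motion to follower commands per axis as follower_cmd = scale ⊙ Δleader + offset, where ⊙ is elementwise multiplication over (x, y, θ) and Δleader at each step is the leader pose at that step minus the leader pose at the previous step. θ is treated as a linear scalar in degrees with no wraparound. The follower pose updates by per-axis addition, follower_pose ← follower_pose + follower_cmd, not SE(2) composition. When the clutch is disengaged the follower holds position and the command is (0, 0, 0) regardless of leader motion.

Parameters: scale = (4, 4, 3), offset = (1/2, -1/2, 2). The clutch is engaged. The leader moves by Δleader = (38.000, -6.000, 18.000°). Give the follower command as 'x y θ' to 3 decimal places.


152.500 -24.500 56.000

axis x: 4·38.000 + 1/2 = 152.500
axis y: 4·-6.000 + -1/2 = -24.500
axis θ: 3·18.000 + 2 = 56.000


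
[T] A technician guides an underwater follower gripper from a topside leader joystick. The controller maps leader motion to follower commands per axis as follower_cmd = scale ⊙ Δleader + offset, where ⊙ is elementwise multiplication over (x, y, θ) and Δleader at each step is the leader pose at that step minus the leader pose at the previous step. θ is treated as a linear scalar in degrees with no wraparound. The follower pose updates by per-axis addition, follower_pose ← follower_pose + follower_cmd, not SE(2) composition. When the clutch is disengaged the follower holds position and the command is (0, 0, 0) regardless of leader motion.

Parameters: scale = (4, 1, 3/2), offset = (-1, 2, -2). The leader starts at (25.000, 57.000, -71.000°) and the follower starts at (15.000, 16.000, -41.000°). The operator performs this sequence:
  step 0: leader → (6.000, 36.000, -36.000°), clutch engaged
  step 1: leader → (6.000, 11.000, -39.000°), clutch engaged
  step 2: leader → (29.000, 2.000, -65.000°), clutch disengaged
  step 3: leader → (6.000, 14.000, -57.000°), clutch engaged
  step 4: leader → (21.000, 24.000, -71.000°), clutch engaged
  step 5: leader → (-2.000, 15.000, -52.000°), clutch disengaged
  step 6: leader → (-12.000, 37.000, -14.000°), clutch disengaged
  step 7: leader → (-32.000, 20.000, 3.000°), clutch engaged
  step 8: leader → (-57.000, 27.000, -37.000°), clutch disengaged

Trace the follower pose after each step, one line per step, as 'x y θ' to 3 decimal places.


-62.000 -3.000 9.500
-63.000 -26.000 3.000
-63.000 -26.000 3.000
-156.000 -12.000 13.000
-97.000 0.000 -10.000
-97.000 0.000 -10.000
-97.000 0.000 -10.000
-178.000 -15.000 13.500
-178.000 -15.000 13.500

step 0: Δleader=(-19.000, -21.000, 35.000°), engaged; cmd=(-77.000, -19.000, 50.500°) → follower=(-62.000, -3.000, 9.500°)
step 1: Δleader=(0.000, -25.000, -3.000°), engaged; cmd=(-1.000, -23.000, -6.500°) → follower=(-63.000, -26.000, 3.000°)
step 2: Δleader=(23.000, -9.000, -26.000°), disengaged; cmd=(0,0,0) → follower holds at (-63.000, -26.000, 3.000°)
step 3: Δleader=(-23.000, 12.000, 8.000°), engaged; cmd=(-93.000, 14.000, 10.000°) → follower=(-156.000, -12.000, 13.000°)
step 4: Δleader=(15.000, 10.000, -14.000°), engaged; cmd=(59.000, 12.000, -23.000°) → follower=(-97.000, 0.000, -10.000°)
step 5: Δleader=(-23.000, -9.000, 19.000°), disengaged; cmd=(0,0,0) → follower holds at (-97.000, 0.000, -10.000°)
step 6: Δleader=(-10.000, 22.000, 38.000°), disengaged; cmd=(0,0,0) → follower holds at (-97.000, 0.000, -10.000°)
step 7: Δleader=(-20.000, -17.000, 17.000°), engaged; cmd=(-81.000, -15.000, 23.500°) → follower=(-178.000, -15.000, 13.500°)
step 8: Δleader=(-25.000, 7.000, -40.000°), disengaged; cmd=(0,0,0) → follower holds at (-178.000, -15.000, 13.500°)


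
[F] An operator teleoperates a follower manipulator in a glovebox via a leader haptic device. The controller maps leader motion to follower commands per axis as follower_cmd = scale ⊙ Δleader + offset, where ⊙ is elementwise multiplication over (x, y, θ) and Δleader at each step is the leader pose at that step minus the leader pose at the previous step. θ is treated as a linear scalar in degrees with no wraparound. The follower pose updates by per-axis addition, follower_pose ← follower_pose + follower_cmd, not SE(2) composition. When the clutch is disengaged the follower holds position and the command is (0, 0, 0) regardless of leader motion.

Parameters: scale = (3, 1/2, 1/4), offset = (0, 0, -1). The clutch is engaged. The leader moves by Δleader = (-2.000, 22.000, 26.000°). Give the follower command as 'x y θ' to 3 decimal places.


axis x: 3·-2.000 + 0 = -6.000
axis y: 1/2·22.000 + 0 = 11.000
axis θ: 1/4·26.000 + -1 = 5.500

-6.000 11.000 5.500


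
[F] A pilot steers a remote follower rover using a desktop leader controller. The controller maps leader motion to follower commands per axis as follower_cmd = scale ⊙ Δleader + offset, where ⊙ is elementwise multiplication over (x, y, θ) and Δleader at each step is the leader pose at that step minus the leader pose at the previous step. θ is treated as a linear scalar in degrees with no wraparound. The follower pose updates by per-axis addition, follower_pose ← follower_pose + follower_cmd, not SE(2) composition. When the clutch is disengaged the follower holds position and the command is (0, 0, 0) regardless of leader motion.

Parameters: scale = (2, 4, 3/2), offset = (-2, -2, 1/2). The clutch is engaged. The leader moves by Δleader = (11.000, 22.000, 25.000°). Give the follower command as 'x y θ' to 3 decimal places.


20.000 86.000 38.000

axis x: 2·11.000 + -2 = 20.000
axis y: 4·22.000 + -2 = 86.000
axis θ: 3/2·25.000 + 1/2 = 38.000


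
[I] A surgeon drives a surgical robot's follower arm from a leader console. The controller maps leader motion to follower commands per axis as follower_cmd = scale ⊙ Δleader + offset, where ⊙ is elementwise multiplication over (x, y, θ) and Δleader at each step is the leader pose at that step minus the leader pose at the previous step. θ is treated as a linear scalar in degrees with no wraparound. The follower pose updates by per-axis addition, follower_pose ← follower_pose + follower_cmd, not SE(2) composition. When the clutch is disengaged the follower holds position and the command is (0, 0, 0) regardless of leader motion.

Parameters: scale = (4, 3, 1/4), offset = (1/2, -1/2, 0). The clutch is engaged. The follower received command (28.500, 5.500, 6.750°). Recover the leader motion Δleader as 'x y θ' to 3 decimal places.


7.000 2.000 27.000

axis x: (28.500 − 1/2) / (4) = 7.000
axis y: (5.500 − -1/2) / (3) = 2.000
axis θ: (6.750 − 0) / (1/4) = 27.000


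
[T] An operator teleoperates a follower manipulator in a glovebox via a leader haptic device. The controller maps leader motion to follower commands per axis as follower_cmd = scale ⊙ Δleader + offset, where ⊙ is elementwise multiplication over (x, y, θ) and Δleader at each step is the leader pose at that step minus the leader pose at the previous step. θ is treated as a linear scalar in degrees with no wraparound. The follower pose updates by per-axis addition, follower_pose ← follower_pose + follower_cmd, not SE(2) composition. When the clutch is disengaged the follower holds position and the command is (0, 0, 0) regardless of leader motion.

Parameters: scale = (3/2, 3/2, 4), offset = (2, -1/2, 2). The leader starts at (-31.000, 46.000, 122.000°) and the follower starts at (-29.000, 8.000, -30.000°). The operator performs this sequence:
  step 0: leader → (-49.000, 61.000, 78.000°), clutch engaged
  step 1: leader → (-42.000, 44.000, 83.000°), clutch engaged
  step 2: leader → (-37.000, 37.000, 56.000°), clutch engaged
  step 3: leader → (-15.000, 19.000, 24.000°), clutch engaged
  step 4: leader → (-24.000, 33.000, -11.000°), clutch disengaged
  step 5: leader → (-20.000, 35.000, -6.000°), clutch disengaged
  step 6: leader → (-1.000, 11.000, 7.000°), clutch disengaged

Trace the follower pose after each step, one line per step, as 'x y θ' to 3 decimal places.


-54.000 30.000 -204.000
-41.500 4.000 -182.000
-32.000 -7.000 -288.000
3.000 -34.500 -414.000
3.000 -34.500 -414.000
3.000 -34.500 -414.000
3.000 -34.500 -414.000

step 0: Δleader=(-18.000, 15.000, -44.000°), engaged; cmd=(-25.000, 22.000, -174.000°) → follower=(-54.000, 30.000, -204.000°)
step 1: Δleader=(7.000, -17.000, 5.000°), engaged; cmd=(12.500, -26.000, 22.000°) → follower=(-41.500, 4.000, -182.000°)
step 2: Δleader=(5.000, -7.000, -27.000°), engaged; cmd=(9.500, -11.000, -106.000°) → follower=(-32.000, -7.000, -288.000°)
step 3: Δleader=(22.000, -18.000, -32.000°), engaged; cmd=(35.000, -27.500, -126.000°) → follower=(3.000, -34.500, -414.000°)
step 4: Δleader=(-9.000, 14.000, -35.000°), disengaged; cmd=(0,0,0) → follower holds at (3.000, -34.500, -414.000°)
step 5: Δleader=(4.000, 2.000, 5.000°), disengaged; cmd=(0,0,0) → follower holds at (3.000, -34.500, -414.000°)
step 6: Δleader=(19.000, -24.000, 13.000°), disengaged; cmd=(0,0,0) → follower holds at (3.000, -34.500, -414.000°)


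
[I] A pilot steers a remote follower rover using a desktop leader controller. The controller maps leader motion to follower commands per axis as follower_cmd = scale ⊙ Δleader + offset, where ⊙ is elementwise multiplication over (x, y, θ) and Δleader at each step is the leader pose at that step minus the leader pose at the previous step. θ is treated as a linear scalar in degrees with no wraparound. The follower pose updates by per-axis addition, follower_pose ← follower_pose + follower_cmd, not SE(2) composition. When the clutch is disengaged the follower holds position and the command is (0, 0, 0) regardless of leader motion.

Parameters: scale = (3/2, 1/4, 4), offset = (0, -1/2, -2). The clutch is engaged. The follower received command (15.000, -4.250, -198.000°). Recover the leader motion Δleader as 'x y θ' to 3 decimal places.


axis x: (15.000 − 0) / (3/2) = 10.000
axis y: (-4.250 − -1/2) / (1/4) = -15.000
axis θ: (-198.000 − -2) / (4) = -49.000

10.000 -15.000 -49.000
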